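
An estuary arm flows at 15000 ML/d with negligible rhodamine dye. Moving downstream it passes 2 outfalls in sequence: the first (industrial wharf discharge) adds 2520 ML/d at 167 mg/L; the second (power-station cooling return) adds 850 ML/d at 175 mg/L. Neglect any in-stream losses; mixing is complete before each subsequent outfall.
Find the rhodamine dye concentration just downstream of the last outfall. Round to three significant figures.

31.0 mg/L

Outfall 1: combined Q = 17520 ML/d; C = (15000·0 + 2520·167.0)/17520 = 24.02 mg/L.
Outfall 2: combined Q = 18370 ML/d; C = (17520·24.02 + 850.0·175.0)/18370 = 31.01 mg/L.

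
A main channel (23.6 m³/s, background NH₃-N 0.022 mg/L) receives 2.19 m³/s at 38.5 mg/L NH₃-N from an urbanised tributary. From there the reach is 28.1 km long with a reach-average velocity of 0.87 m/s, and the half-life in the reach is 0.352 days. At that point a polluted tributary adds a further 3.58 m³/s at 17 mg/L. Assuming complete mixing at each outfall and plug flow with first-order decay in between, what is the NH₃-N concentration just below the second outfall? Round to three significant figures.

3.46 mg/L

Conservation of mass: C = (23.60·0.02200 + 2.190·38.50) / 25.79 = 84.83/25.79 = 3.289 mg/L; combined flow 25.79 m³/s.
Travel time t = 28.1·1000 / 0.87 = 32300 s = 8.972 h.
Half-life 0.352 d → k = ln 2 / 0.352 = 1.969 d⁻¹.
First-order decay: C = 3.289·exp(−k·t) = 3.289·0.4790 = 1.576 mg/L.
At the second outfall, C = (25.79·1.576 + 3.580·17.00) / (25.79 + 3.580) = 3.456 mg/L.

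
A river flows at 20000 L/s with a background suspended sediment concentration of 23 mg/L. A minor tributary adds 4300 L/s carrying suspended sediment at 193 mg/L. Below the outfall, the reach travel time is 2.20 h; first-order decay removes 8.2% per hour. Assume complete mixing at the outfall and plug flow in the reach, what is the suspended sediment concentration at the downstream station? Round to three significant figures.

Mass balance: C = (20000·23.00 + 4300·193.0) / 24300 = 1290000/24300 = 53.08 mg/L.
8.2%/h lost → k = −ln(1 − 0.082) = 0.08556 h⁻¹.
First-order decay: C = 53.08·exp(−k·t) = 53.08·0.8284 = 43.97 mg/L.

44.0 mg/L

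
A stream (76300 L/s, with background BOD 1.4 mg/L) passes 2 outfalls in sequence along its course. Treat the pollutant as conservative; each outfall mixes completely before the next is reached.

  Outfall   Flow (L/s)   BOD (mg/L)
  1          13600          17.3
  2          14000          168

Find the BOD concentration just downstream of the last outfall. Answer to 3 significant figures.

Outfall 1: combined Q = 89900 L/s; C = (76300·1.400 + 13600·17.30)/89900 = 3.805 mg/L.
Outfall 2: combined Q = 103900 L/s; C = (89900·3.805 + 14000·168.0)/103900 = 25.93 mg/L.

25.9 mg/L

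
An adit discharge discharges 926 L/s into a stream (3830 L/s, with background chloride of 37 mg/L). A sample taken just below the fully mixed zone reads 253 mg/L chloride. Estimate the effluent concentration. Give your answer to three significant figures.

Mass balance: 3830·37.00 + 926.0·Cₑ = 4756·253.0
→ Cₑ = (4756·253.0 − 3830·37.00) / 926.0 = 1146 mg/L.

1150 mg/L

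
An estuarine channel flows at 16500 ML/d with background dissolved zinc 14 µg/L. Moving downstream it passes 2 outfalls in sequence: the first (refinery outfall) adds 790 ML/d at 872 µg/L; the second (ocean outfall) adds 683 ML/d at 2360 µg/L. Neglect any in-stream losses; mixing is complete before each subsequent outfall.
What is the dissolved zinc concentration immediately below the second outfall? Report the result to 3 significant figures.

141 µg/L

Outfall 1: combined Q = 17290 ML/d; C = (16500·14.00 + 790.0·872.0)/17290 = 53.20 µg/L.
Outfall 2: combined Q = 17970 ML/d; C = (17290·53.20 + 683.0·2360)/17970 = 140.9 µg/L.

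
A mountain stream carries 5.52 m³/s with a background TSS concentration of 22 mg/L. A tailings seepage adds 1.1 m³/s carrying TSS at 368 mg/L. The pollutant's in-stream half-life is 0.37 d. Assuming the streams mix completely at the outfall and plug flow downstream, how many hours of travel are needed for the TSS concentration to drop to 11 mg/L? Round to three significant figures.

25.3 h

Mass balance: C = (5.520·22.00 + 1.100·368.0) / 6.620 = 526.2/6.620 = 79.49 mg/L.
Half-life 0.37 d → k = ln 2 / 0.37 = 1.873 d⁻¹.
79.49·exp(−k·t) = 11 → t = ln(79.49/11)/k = 91210 s = 25.34 h.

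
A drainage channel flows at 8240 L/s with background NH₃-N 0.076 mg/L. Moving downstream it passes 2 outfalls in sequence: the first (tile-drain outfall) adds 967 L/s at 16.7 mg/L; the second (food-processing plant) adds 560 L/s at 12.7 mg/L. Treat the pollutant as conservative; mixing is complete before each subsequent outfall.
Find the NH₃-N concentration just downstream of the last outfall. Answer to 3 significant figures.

2.45 mg/L

Outfall 1: combined Q = 9207 L/s; C = (8240·0.07600 + 967.0·16.70)/9207 = 1.822 mg/L.
Outfall 2: combined Q = 9767 L/s; C = (9207·1.822 + 560.0·12.70)/9767 = 2.446 mg/L.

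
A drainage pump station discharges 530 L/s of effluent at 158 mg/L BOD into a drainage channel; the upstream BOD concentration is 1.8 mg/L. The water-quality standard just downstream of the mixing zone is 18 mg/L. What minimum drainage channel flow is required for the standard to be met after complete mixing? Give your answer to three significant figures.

4580 L/s

Set C_mix = 18: (Q·1.800 + 530.0·158.0) / (Q + 530.0) = 18
→ Q = 530.0·(158.0 − 18)/(18 − 1.800) = 4580 L/s.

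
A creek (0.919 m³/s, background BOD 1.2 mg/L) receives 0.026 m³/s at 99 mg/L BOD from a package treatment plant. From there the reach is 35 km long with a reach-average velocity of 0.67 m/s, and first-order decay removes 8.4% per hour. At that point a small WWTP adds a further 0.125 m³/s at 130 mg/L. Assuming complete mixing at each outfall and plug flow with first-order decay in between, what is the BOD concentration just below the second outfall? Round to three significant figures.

16.1 mg/L

Mass balance: C = (0.9190·1.200 + 0.02600·99.00) / 0.9450 = 3.677/0.9450 = 3.891 mg/L; combined flow 0.9450 m³/s.
Travel time t = 35·1000 / 0.67 = 52240 s = 14.51 h.
8.4%/h lost → k = −ln(1 − 0.084) = 0.08774 h⁻¹.
Decay over the reach: 3.891·exp(−kt) = 3.891·0.2799 = 1.089 mg/L.
At the second outfall, C = (0.9450·1.089 + 0.1250·130.0) / (0.9450 + 0.1250) = 16.15 mg/L.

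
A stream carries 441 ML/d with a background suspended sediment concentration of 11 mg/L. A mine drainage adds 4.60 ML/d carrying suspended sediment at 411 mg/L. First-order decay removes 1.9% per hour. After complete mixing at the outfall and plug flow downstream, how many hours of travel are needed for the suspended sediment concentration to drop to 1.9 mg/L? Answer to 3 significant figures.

Mass balance: C = (441.0·11.00 + 4.600·411.0) / 445.6 = 6742/445.6 = 15.13 mg/L.
1.9%/h lost → k = −ln(1 − 0.019) = 0.01918 h⁻¹.
15.13·exp(−k·t) = 1.9 → t = ln(15.13/1.9)/k = 389400 s = 108.2 h.

108 h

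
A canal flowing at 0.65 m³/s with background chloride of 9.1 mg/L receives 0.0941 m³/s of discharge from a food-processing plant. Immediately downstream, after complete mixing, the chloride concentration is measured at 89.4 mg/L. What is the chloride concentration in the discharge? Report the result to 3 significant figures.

644 mg/L

Mass balance: 0.6500·9.100 + 0.09410·Cₑ = 0.7441·89.40
→ Cₑ = (0.7441·89.40 − 0.6500·9.100) / 0.09410 = 644.1 mg/L.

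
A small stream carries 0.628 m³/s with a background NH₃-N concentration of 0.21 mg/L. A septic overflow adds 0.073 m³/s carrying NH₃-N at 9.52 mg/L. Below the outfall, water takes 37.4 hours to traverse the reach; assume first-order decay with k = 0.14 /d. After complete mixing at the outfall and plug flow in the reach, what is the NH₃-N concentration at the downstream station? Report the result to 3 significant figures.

0.948 mg/L

Flow-weighted average: C = (0.6280·0.2100 + 0.07300·9.520) / 0.7010 = 0.8268/0.7010 = 1.180 mg/L.
Decay over the reach: 1.180·exp(−kt) = 1.180·0.8040 = 0.9483 mg/L.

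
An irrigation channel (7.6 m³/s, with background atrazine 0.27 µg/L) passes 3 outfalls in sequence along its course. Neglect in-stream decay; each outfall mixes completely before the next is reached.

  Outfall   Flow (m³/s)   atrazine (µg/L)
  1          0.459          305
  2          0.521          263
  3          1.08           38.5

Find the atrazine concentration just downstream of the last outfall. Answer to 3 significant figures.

33.2 µg/L

Below outfall 1: Q → 8.059 m³/s, C = (7.600·0.2700 + 0.4590·305.0)/8.059 = 17.63 µg/L.
Below outfall 2: Q → 8.580 m³/s, C = (8.059·17.63 + 0.5210·263.0)/8.580 = 32.53 µg/L.
Below outfall 3: Q → 9.660 m³/s, C = (8.580·32.53 + 1.080·38.50)/9.660 = 33.19 µg/L.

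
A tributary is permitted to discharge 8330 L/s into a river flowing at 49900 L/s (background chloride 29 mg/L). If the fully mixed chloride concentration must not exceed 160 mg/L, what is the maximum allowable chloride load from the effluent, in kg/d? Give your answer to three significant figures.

680000 kg/d

Mass balance at the limit: 49900·29.00 + 8330·Cₑ = 58230·160 → Cₑ = 944.7 mg/L.
8330 L/s = 8.330 m³/s. Load = 8.330 m³/s × 944.7 g/m³ × 86 400 s/d = 679900 kg/d.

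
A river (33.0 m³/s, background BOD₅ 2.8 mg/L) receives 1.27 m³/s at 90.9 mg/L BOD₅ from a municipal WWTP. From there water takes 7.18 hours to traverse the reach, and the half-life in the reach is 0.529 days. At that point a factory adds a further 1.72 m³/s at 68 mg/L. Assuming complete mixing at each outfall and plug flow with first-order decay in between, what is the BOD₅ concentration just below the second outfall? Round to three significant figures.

7.15 mg/L

Conservation of mass: C = (33.00·2.800 + 1.270·90.90) / 34.27 = 207.8/34.27 = 6.065 mg/L; combined flow 34.27 m³/s.
Half-life 0.529 d → k = ln 2 / 0.529 = 1.310 d⁻¹.
Applying C = C₀e^(−kt): 6.065 × 0.6757 = 4.098 mg/L.
At the second outfall, C = (34.27·4.098 + 1.720·68.00) / (34.27 + 1.720) = 7.152 mg/L.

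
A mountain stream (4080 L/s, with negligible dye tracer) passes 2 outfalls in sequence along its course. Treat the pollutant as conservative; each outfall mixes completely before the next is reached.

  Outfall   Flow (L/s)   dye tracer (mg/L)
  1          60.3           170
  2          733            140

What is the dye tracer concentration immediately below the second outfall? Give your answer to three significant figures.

Outfall 1: combined Q = 4140 L/s; C = (4080·0 + 60.30·170.0)/4140 = 2.476 mg/L.
Outfall 2: combined Q = 4873 L/s; C = (4140·2.476 + 733.0·140.0)/4873 = 23.16 mg/L.

23.2 mg/L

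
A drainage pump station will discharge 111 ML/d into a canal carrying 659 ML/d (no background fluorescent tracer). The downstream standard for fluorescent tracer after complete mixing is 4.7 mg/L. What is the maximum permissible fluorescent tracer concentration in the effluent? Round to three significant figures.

32.6 mg/L

At the limit, (Qr·Cr + Qe·Cₑ)/(Qr + Qe) = 4.7:
Cₑ = (770.0·4.7 − 659.0·0) / 111.0 = 32.60 mg/L.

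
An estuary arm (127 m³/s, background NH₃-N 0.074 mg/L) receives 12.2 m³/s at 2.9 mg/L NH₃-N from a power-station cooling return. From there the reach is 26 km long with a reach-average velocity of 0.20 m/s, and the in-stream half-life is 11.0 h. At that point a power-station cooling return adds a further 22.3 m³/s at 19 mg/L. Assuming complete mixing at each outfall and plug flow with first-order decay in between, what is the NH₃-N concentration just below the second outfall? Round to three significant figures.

Flow-weighted average: C = (127.0·0.07400 + 12.20·2.900) / 139.2 = 44.78/139.2 = 0.3217 mg/L; combined flow 139.2 m³/s.
Travel time t = 26·1000 / 0.20 = 130000 s = 36.11 h.
Half-life 11.0 h → k = ln 2 / 11.0 = 0.06301 h⁻¹ = 1.512 d⁻¹.
First-order decay: C = 0.3217·exp(−k·t) = 0.3217·0.1027 = 0.03305 mg/L.
Second outfall: C = (139.2·0.03305 + 22.30·19.00)/161.5 = 2.652 mg/L.

2.65 mg/L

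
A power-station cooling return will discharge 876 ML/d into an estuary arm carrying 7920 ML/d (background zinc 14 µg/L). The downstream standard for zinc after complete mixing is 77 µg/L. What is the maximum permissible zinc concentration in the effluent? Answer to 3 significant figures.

647 µg/L

At the limit, (Qr·Cr + Qe·Cₑ)/(Qr + Qe) = 77:
Cₑ = (8796·77 − 7920·14.00) / 876.0 = 646.6 µg/L.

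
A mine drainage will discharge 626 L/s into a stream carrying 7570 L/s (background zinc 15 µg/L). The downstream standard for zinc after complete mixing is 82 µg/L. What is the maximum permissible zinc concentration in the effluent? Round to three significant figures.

892 µg/L

At the limit, (Qr·Cr + Qe·Cₑ)/(Qr + Qe) = 82:
Cₑ = (8196·82 − 7570·15.00) / 626.0 = 892.2 µg/L.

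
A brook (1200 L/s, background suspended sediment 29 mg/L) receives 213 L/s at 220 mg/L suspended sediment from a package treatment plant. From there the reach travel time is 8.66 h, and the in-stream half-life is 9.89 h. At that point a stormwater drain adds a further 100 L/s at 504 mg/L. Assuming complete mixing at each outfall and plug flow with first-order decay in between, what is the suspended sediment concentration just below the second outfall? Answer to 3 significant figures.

62.7 mg/L

Flow-weighted average: C = (1200·29.00 + 213.0·220.0) / 1413 = 81660/1413 = 57.79 mg/L; combined flow 1413 L/s.
Half-life 9.89 h → k = ln 2 / 9.89 = 0.07009 h⁻¹ = 1.682 d⁻¹.
Decay over the reach: 57.79·exp(−kt) = 57.79·0.5450 = 31.50 mg/L.
Second outfall: C = (1413·31.50 + 100.0·504.0)/1513 = 62.73 mg/L.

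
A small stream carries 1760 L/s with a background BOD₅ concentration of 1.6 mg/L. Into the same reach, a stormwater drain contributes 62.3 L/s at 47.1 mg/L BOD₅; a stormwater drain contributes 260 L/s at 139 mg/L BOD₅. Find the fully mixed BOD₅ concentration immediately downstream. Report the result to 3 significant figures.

After mixing, C = (1760·1.600 + 62.30·47.10 + 260.0·139.0) / 2082 = 41890/2082 = 20.12 mg/L.

20.1 mg/L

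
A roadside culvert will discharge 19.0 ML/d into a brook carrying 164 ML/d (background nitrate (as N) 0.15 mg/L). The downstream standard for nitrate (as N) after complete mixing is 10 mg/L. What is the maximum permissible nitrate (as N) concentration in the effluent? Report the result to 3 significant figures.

At the limit, (Qr·Cr + Qe·Cₑ)/(Qr + Qe) = 10:
Cₑ = (183.0·10 − 164.0·0.1500) / 19.00 = 95.02 mg/L.

95.0 mg/L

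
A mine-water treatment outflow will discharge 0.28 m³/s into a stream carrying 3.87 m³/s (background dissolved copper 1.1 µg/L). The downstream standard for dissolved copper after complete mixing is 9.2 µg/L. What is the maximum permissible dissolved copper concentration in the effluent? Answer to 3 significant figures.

121 µg/L

At the limit, (Qr·Cr + Qe·Cₑ)/(Qr + Qe) = 9.2:
Cₑ = (4.150·9.2 − 3.870·1.100) / 0.2800 = 121.2 µg/L.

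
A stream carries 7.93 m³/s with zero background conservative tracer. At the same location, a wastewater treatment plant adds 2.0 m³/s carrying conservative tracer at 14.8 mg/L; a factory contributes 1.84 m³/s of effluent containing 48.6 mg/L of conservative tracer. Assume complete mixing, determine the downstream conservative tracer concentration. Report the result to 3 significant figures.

Mass balance: C = (7.930·0 + 2.000·14.80 + 1.840·48.60) / 11.77 = 119.0/11.77 = 10.11 mg/L.

10.1 mg/L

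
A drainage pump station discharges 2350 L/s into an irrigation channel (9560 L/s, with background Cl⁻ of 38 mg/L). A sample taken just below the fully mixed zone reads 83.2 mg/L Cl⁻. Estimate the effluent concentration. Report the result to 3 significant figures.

267 mg/L

Mass balance: 9560·38.00 + 2350·Cₑ = 11910·83.20
→ Cₑ = (11910·83.20 − 9560·38.00) / 2350 = 267.1 mg/L.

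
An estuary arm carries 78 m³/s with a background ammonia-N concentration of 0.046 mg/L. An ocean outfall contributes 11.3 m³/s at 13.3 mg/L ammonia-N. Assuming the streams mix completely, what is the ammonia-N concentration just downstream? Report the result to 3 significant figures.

1.72 mg/L

Mass balance: C = (78.00·0.04600 + 11.30·13.30) / 89.30 = 153.9/89.30 = 1.723 mg/L.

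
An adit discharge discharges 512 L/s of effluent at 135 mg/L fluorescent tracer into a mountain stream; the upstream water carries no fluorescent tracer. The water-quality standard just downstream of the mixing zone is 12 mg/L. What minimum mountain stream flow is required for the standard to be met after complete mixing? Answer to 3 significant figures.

Set C_mix = 12: (Q·0 + 512.0·135.0) / (Q + 512.0) = 12
→ Q = 512.0·(135.0 − 12)/(12 − 0) = 5248 L/s.

5250 L/s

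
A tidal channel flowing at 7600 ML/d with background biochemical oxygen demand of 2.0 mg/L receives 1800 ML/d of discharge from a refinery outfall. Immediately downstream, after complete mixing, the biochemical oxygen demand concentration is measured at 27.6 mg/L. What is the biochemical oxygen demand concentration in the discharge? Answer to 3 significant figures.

Mass balance: 7600·2.000 + 1800·Cₑ = 9400·27.60
→ Cₑ = (9400·27.60 − 7600·2.000) / 1800 = 135.7 mg/L.

136 mg/L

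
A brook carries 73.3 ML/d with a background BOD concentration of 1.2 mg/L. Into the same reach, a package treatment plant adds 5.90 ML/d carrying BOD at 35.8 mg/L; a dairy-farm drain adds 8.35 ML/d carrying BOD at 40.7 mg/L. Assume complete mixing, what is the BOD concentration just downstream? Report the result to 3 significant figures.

Mass balance: C = (73.30·1.200 + 5.900·35.80 + 8.350·40.70) / 87.55 = 639.0/87.55 = 7.299 mg/L.

7.30 mg/L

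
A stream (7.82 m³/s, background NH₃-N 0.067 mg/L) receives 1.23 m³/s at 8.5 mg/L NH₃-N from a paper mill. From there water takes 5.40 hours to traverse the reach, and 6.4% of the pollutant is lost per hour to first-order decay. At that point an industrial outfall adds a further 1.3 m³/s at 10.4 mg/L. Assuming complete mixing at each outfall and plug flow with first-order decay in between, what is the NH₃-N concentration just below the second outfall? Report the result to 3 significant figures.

2.05 mg/L

Flow-weighted average: C = (7.820·0.06700 + 1.230·8.500) / 9.050 = 10.98/9.050 = 1.213 mg/L; combined flow 9.050 m³/s.
6.4%/h lost → k = −ln(1 − 0.064) = 0.06614 h⁻¹.
Decay over the reach: 1.213·exp(−kt) = 1.213·0.6997 = 0.8488 mg/L.
Second outfall: C = (9.050·0.8488 + 1.300·10.40)/10.35 = 2.048 mg/L.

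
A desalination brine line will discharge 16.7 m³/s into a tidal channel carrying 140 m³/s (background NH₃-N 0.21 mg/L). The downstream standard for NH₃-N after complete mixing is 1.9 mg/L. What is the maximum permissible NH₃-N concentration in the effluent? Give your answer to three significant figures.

At the limit, (Qr·Cr + Qe·Cₑ)/(Qr + Qe) = 1.9:
Cₑ = (156.7·1.9 − 140.0·0.2100) / 16.70 = 16.07 mg/L.

16.1 mg/L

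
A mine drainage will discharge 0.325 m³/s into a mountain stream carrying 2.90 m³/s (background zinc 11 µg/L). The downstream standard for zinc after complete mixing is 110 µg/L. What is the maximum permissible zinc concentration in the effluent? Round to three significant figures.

993 µg/L

At the limit, (Qr·Cr + Qe·Cₑ)/(Qr + Qe) = 110:
Cₑ = (3.225·110 − 2.900·11.00) / 0.3250 = 993.4 µg/L.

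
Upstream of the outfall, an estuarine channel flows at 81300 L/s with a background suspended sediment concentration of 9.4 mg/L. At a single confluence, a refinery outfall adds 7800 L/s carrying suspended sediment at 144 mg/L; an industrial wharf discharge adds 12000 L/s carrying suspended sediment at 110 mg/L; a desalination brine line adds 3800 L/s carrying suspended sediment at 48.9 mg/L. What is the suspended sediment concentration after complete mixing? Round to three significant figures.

32.3 mg/L

Mixed concentration C = ΣQC/ΣQ = (81300·9.400 + 7800·144.0 + 12000·110.0 + 3800·48.90) / 104900 = 3393000/104900 = 32.35 mg/L.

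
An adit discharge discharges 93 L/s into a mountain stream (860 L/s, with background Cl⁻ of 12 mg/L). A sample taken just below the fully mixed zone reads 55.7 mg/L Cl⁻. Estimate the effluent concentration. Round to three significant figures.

Mass balance: 860.0·12.00 + 93.00·Cₑ = 953.0·55.70
→ Cₑ = (953.0·55.70 − 860.0·12.00) / 93.00 = 459.8 mg/L.

460 mg/L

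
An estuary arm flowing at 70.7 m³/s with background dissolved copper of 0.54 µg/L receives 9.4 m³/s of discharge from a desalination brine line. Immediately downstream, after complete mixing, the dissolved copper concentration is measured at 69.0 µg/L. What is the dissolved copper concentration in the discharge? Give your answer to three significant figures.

584 µg/L

Mass balance: 70.70·0.5400 + 9.400·Cₑ = 80.10·69.00
→ Cₑ = (80.10·69.00 − 70.70·0.5400) / 9.400 = 583.9 µg/L.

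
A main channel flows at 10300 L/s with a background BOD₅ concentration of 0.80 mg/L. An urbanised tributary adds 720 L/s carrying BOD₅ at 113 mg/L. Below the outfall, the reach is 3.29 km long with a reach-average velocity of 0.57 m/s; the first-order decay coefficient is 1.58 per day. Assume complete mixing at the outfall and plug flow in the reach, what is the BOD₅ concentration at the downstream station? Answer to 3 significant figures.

7.32 mg/L

Conservation of mass: C = (10300·0.8000 + 720.0·113.0) / 11020 = 89600/11020 = 8.131 mg/L.
Travel time t = 3.29·1000 / 0.57 = 5772 s = 1.603 h.
Decay over the reach: 8.131·exp(−kt) = 8.131·0.8998 = 7.316 mg/L.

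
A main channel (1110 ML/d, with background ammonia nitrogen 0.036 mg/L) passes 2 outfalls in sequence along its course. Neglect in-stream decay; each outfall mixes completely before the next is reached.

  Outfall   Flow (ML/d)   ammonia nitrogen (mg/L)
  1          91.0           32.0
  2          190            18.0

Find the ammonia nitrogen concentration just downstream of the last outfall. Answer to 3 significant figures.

After outfall 1: Q = 1110 + 91.00 = 1201 ML/d; C = (1110·0.03600 + 91.00·32.00)/1201 = 2.458 mg/L.
After outfall 2: Q = 1201 + 190.0 = 1391 ML/d; C = (1201·2.458 + 190.0·18.00)/1391 = 4.581 mg/L.

4.58 mg/L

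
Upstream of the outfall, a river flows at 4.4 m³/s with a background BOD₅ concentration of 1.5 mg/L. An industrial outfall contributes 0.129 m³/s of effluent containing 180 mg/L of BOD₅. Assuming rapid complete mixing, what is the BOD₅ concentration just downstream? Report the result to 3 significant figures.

6.58 mg/L

Flow-weighted average: C = (4.400·1.500 + 0.1290·180.0) / 4.529 = 29.82/4.529 = 6.584 mg/L.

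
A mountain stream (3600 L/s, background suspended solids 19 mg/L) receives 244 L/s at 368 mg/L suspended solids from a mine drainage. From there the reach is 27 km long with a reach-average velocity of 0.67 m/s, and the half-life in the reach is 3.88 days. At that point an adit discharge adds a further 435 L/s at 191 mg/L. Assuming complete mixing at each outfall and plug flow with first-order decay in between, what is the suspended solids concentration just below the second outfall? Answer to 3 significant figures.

53.4 mg/L

Conservation of mass: C = (3600·19.00 + 244.0·368.0) / 3844 = 158200/3844 = 41.15 mg/L; combined flow 3844 L/s.
Travel time t = 27·1000 / 0.67 = 40300 s = 11.19 h.
Half-life 3.88 d → k = ln 2 / 3.88 = 0.1786 d⁻¹.
Decay over the reach: 41.15·exp(−kt) = 41.15·0.9201 = 37.86 mg/L.
Second outfall: C = (3844·37.86 + 435.0·191.0)/4279 = 53.43 mg/L.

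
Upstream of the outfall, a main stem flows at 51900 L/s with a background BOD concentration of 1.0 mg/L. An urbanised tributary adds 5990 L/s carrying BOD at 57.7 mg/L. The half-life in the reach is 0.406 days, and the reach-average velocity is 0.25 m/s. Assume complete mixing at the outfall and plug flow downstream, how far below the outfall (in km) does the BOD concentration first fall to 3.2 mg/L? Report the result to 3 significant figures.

Mixed concentration C = ΣQC/ΣQ = (51900·1.000 + 5990·57.70) / 57890 = 397500/57890 = 6.867 mg/L.
Half-life 0.406 d → k = ln 2 / 0.406 = 1.707 d⁻¹.
Set 6.867·exp(−k·t) = 3.2 → t = ln(6.867/3.2)/k = 38640 s = 10.73 h.
Distance = v·t = 0.25·38640 = 9660 m = 9.660 km.

9.66 km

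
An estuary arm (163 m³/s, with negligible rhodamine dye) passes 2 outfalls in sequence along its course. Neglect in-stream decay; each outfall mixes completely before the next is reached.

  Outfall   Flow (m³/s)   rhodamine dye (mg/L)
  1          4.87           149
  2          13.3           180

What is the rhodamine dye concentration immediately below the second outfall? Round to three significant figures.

After outfall 1: Q = 163.0 + 4.870 = 167.9 m³/s; C = (163.0·0 + 4.870·149.0)/167.9 = 4.323 mg/L.
After outfall 2: Q = 167.9 + 13.30 = 181.2 m³/s; C = (167.9·4.323 + 13.30·180.0)/181.2 = 17.22 mg/L.

17.2 mg/L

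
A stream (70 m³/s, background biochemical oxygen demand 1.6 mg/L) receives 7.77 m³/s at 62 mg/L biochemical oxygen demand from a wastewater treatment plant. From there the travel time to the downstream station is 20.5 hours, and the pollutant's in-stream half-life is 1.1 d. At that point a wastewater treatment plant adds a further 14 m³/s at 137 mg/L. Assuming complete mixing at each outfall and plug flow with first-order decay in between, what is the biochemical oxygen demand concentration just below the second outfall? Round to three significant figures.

24.7 mg/L

Conservation of mass: C = (70.00·1.600 + 7.770·62.00) / 77.77 = 593.7/77.77 = 7.635 mg/L; combined flow 77.77 m³/s.
Half-life 1.1 d → k = ln 2 / 1.1 = 0.6301 d⁻¹.
After decay, C = 7.635 × e^(−kt) = 7.635 × 0.5838 = 4.457 mg/L.
At the second outfall, C = (77.77·4.457 + 14.00·137.0) / (77.77 + 14.00) = 24.68 mg/L.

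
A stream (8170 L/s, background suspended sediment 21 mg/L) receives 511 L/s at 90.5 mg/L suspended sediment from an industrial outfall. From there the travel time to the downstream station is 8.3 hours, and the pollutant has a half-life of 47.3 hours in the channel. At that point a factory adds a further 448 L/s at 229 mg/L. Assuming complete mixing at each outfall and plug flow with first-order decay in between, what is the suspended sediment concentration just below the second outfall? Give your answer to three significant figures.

Conservation of mass: C = (8170·21.00 + 511.0·90.50) / 8681 = 217800/8681 = 25.09 mg/L; combined flow 8681 L/s.
Half-life 47.3 h → k = ln 2 / 47.3 = 0.01465 h⁻¹ = 0.3517 d⁻¹.
After decay, C = 25.09 × e^(−kt) = 25.09 × 0.8855 = 22.22 mg/L.
At the second outfall, C = (8681·22.22 + 448.0·229.0) / (8681 + 448.0) = 32.37 mg/L.

32.4 mg/L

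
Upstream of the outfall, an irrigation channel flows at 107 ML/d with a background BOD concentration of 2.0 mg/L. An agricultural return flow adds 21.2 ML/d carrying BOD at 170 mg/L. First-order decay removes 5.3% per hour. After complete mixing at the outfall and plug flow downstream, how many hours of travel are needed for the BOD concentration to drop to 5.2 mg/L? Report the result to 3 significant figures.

32.0 h

After mixing, C = (107.0·2.000 + 21.20·170.0) / 128.2 = 3818/128.2 = 29.78 mg/L.
5.3%/h lost → k = −ln(1 − 0.053) = 0.05446 h⁻¹.
29.78·exp(−k·t) = 5.2 → t = ln(29.78/5.2)/k = 115400 s = 32.05 h.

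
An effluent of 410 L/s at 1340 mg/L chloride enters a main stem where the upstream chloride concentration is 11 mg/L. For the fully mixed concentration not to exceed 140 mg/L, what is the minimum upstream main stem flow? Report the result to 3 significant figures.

3810 L/s

Set C_mix = 140: (Q·11.00 + 410.0·1340) / (Q + 410.0) = 140
→ Q = 410.0·(1340 − 140)/(140 − 11.00) = 3814 L/s.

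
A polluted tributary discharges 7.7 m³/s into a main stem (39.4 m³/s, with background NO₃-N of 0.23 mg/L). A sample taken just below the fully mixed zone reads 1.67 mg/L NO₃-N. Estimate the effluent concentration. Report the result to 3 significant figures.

Mass balance: 39.40·0.2300 + 7.700·Cₑ = 47.10·1.670
→ Cₑ = (47.10·1.670 − 39.40·0.2300) / 7.700 = 9.038 mg/L.

9.04 mg/L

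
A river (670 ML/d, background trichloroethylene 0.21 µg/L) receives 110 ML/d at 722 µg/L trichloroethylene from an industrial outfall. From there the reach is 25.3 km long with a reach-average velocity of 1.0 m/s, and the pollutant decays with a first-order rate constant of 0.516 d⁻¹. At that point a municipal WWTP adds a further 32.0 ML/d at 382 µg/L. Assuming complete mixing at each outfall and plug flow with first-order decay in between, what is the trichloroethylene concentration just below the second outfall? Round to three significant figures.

Conservation of mass: C = (670.0·0.2100 + 110.0·722.0) / 780.0 = 79560/780.0 = 102.0 µg/L; combined flow 780.0 ML/d.
Travel time t = 25.3·1000 / 1.0 = 25300 s = 7.028 h.
Applying C = C₀e^(−kt): 102.0 × 0.8598 = 87.70 µg/L.
Second outfall: C = (780.0·87.70 + 32.00·382.0)/812.0 = 99.29 µg/L.

99.3 µg/L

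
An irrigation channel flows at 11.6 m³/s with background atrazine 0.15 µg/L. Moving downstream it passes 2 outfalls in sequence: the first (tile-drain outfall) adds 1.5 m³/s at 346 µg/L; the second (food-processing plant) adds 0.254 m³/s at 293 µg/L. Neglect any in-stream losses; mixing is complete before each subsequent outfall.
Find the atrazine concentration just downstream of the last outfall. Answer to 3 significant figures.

Below outfall 1: Q → 13.10 m³/s, C = (11.60·0.1500 + 1.500·346.0)/13.10 = 39.75 µg/L.
Below outfall 2: Q → 13.35 m³/s, C = (13.10·39.75 + 0.2540·293.0)/13.35 = 44.57 µg/L.

44.6 µg/L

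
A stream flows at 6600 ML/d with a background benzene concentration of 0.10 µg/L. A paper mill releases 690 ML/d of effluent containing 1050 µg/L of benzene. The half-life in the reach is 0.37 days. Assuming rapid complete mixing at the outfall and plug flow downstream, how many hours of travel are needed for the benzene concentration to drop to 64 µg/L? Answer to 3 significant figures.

After mixing, C = (6600·0.1000 + 690.0·1050) / 7290 = 725200/7290 = 99.47 µg/L.
Half-life 0.37 d → k = ln 2 / 0.37 = 1.873 d⁻¹.
99.47·exp(−k·t) = 64 → t = ln(99.47/64)/k = 20340 s = 5.650 h.

5.65 h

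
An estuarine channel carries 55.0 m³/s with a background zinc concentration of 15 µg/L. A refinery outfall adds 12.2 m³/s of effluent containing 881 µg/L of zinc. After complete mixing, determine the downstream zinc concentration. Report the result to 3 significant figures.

172 µg/L

Mass balance: C = (55.00·15.00 + 12.20·881.0) / 67.20 = 11570/67.20 = 172.2 µg/L.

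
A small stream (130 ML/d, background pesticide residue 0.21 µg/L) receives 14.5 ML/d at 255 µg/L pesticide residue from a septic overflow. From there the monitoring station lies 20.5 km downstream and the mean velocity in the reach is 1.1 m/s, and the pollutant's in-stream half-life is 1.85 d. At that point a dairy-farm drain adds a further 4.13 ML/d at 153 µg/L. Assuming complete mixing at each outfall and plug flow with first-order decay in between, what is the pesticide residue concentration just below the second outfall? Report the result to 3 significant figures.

Mass balance: C = (130.0·0.2100 + 14.50·255.0) / 144.5 = 3725/144.5 = 25.78 µg/L; combined flow 144.5 ML/d.
Travel time t = 20.5·1000 / 1.1 = 18640 s = 5.177 h.
Half-life 1.85 d → k = ln 2 / 1.85 = 0.3747 d⁻¹.
Decay over the reach: 25.78·exp(−kt) = 25.78·0.9224 = 23.78 µg/L.
At the second outfall, C = (144.5·23.78 + 4.130·153.0) / (144.5 + 4.130) = 27.37 µg/L.

27.4 µg/L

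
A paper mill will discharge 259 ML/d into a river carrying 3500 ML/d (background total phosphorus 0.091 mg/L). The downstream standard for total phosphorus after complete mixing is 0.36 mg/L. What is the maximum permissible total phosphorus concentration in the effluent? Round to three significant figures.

At the limit, (Qr·Cr + Qe·Cₑ)/(Qr + Qe) = 0.36:
Cₑ = (3759·0.36 − 3500·0.09100) / 259.0 = 3.995 mg/L.

4.00 mg/L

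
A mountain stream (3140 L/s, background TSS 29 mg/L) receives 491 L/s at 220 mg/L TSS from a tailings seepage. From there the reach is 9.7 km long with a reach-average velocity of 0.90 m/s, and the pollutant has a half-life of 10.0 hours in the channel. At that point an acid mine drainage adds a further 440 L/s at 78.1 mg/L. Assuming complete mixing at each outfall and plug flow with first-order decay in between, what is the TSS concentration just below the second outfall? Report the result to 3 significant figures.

Mixed concentration C = ΣQC/ΣQ = (3140·29.00 + 491.0·220.0) / 3631 = 199100/3631 = 54.83 mg/L; combined flow 3631 L/s.
Travel time t = 9.7·1000 / 0.90 = 10780 s = 2.994 h.
Half-life 10.0 h → k = ln 2 / 10.0 = 0.06931 h⁻¹ = 1.664 d⁻¹.
Applying C = C₀e^(−kt): 54.83 × 0.8126 = 44.55 mg/L.
At the second outfall, C = (3631·44.55 + 440.0·78.10) / (3631 + 440.0) = 48.18 mg/L.

48.2 mg/L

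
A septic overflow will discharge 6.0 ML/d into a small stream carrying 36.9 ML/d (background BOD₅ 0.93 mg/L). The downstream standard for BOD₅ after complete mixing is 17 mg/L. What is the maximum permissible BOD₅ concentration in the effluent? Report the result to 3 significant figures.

116 mg/L

At the limit, (Qr·Cr + Qe·Cₑ)/(Qr + Qe) = 17:
Cₑ = (42.90·17 − 36.90·0.9300) / 6.000 = 115.8 mg/L.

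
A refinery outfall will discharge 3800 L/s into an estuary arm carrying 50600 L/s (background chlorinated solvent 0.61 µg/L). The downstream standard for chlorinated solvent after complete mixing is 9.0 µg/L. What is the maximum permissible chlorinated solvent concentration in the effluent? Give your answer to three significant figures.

At the limit, (Qr·Cr + Qe·Cₑ)/(Qr + Qe) = 9.0:
Cₑ = (54400·9.0 − 50600·0.6100) / 3800 = 120.7 µg/L.

121 µg/L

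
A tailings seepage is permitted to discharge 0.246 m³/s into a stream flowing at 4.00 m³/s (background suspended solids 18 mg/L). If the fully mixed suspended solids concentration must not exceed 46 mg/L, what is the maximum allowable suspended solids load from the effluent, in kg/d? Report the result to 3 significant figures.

10700 kg/d

Mass balance at the limit: 4.000·18.00 + 0.2460·Cₑ = 4.246·46 → Cₑ = 501.3 mg/L.
Load = 0.2460 m³/s × 501.3 g/m³ × 86 400 s/d = 10650 kg/d.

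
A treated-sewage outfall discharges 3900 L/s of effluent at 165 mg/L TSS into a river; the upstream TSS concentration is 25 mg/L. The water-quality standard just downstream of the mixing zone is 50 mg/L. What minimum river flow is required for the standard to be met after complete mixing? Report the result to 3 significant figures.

17900 L/s

Set C_mix = 50: (Q·25.00 + 3900·165.0) / (Q + 3900) = 50
→ Q = 3900·(165.0 − 50)/(50 − 25.00) = 17940 L/s.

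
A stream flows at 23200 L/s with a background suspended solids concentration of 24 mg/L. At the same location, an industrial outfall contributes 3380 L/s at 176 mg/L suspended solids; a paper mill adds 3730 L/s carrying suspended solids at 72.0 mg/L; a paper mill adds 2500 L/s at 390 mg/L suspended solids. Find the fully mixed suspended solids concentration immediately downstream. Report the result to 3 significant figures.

73.0 mg/L

Mixed concentration C = ΣQC/ΣQ = (23200·24.00 + 3380·176.0 + 3730·72.00 + 2500·390.0) / 32810 = 2395000/32810 = 73.00 mg/L.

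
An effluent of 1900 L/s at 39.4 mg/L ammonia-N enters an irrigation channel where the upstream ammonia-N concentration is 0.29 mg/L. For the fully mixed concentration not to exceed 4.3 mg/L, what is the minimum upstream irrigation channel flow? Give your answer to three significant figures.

16600 L/s

Set C_mix = 4.3: (Q·0.2900 + 1900·39.40) / (Q + 1900) = 4.3
→ Q = 1900·(39.40 − 4.3)/(4.3 − 0.2900) = 16630 L/s.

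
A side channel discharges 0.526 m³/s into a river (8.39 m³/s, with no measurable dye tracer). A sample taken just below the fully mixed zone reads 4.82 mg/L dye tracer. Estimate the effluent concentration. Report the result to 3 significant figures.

81.7 mg/L

Mass balance: 8.390·0 + 0.5260·Cₑ = 8.916·4.820
→ Cₑ = (8.916·4.820 − 8.390·0) / 0.5260 = 81.70 mg/L.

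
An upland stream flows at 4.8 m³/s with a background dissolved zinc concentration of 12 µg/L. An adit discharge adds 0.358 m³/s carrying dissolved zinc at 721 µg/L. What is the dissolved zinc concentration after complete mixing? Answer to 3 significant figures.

Conservation of mass: C = (4.800·12.00 + 0.3580·721.0) / 5.158 = 315.7/5.158 = 61.21 µg/L.

61.2 µg/L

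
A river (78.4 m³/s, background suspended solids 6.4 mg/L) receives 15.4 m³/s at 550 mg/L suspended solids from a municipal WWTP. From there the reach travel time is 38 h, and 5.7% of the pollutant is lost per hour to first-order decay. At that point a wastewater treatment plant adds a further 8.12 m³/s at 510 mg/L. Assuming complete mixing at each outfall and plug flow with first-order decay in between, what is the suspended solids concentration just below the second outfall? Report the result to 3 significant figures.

50.1 mg/L

After mixing, C = (78.40·6.400 + 15.40·550.0) / 93.80 = 8972/93.80 = 95.65 mg/L; combined flow 93.80 m³/s.
5.7%/h lost → k = −ln(1 − 0.057) = 0.05869 h⁻¹.
Applying C = C₀e^(−kt): 95.65 × 0.1075 = 10.28 mg/L.
Second outfall: C = (93.80·10.28 + 8.120·510.0)/101.9 = 50.10 mg/L.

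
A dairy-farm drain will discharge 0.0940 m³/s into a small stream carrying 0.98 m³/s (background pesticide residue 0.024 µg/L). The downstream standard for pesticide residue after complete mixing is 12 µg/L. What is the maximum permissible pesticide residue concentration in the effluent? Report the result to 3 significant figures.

137 µg/L

At the limit, (Qr·Cr + Qe·Cₑ)/(Qr + Qe) = 12:
Cₑ = (1.074·12 − 0.9800·0.02400) / 0.09400 = 136.9 µg/L.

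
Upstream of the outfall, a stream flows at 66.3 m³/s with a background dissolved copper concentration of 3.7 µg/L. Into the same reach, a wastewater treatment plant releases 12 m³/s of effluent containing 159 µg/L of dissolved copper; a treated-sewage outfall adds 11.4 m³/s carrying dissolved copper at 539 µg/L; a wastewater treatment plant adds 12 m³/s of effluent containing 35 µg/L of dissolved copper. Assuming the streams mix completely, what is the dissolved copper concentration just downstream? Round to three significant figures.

Flow-weighted average: C = (66.30·3.700 + 12.00·159.0 + 11.40·539.0 + 12.00·35.00) / 101.7 = 8718/101.7 = 85.72 µg/L.

85.7 µg/L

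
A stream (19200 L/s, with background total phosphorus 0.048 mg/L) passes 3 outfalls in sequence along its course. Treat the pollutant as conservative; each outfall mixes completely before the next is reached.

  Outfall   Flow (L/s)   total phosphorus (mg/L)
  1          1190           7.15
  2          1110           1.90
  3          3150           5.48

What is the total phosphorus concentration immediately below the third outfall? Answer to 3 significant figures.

1.17 mg/L

Below outfall 1: Q → 20390 L/s, C = (19200·0.04800 + 1190·7.150)/20390 = 0.4625 mg/L.
Below outfall 2: Q → 21500 L/s, C = (20390·0.4625 + 1110·1.900)/21500 = 0.5367 mg/L.
Below outfall 3: Q → 24650 L/s, C = (21500·0.5367 + 3150·5.480)/24650 = 1.168 mg/L.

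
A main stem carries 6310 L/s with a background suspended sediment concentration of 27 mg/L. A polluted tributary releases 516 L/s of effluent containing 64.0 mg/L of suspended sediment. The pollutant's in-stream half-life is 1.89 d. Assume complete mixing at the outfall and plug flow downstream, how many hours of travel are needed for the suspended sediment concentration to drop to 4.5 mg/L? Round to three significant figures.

Mixed concentration C = ΣQC/ΣQ = (6310·27.00 + 516.0·64.00) / 6826 = 203400/6826 = 29.80 mg/L.
Half-life 1.89 d → k = ln 2 / 1.89 = 0.3667 d⁻¹.
29.80·exp(−k·t) = 4.5 → t = ln(29.80/4.5)/k = 445300 s = 123.7 h.

124 h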